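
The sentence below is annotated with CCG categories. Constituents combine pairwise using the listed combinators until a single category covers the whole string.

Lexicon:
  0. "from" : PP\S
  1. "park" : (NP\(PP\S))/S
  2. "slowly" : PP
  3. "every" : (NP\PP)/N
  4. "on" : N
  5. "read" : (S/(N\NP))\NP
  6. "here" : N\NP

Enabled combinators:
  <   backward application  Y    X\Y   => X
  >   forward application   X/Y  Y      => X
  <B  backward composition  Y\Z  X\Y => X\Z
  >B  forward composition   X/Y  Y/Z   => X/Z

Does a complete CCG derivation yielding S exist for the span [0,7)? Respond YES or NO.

NO

PP\S (NP\(PP\S))/S PP (NP\PP)/N N (S/(N\NP))\NP N\NP
CKY chart[0,7] = {NP}; S ∉ chart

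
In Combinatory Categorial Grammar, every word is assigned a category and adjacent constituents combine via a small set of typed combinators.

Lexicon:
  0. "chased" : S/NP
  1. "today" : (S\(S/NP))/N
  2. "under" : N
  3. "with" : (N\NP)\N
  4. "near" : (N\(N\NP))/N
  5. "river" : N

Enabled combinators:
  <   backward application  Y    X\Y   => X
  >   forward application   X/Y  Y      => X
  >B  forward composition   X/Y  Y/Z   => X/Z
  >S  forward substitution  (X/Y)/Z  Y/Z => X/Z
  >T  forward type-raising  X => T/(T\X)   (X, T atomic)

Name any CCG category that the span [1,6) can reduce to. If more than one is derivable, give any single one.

[0,6] S   <
  [0,1] "chased" : S/NP
  [1,6] S\(S/NP)   >
    [1,2] "today" : (S\(S/NP))/N
    [2,6] N   <
      [2,4] N\NP   <
        [2,3] "under" : N
        [3,4] "with" : (N\NP)\N
      [4,6] N\(N\NP)   >
        [4,5] "near" : (N\(N\NP))/N
        [5,6] "river" : N

S\(S/NP)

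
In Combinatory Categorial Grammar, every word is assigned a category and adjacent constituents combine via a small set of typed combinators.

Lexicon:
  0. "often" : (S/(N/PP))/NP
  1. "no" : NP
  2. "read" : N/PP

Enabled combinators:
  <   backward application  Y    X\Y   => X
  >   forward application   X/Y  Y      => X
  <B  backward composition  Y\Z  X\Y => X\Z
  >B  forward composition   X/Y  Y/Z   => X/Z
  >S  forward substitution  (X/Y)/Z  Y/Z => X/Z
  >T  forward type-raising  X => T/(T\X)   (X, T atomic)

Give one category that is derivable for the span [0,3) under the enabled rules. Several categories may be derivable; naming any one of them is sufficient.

S

[0,3] S   >
  [0,2] S/(N/PP)   >
    [0,1] "often" : (S/(N/PP))/NP
    [1,2] "no" : NP
  [2,3] "read" : N/PP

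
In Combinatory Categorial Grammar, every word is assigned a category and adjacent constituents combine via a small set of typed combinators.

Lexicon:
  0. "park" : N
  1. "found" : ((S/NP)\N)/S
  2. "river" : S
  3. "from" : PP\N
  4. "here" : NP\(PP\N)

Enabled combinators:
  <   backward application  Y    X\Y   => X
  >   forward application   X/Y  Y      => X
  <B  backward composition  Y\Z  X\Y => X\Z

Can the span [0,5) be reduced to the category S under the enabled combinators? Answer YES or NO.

YES

[0,5] S   >
  [0,3] S/NP   <
    [0,1] "park" : N
    [1,3] (S/NP)\N   >
      [1,2] "found" : ((S/NP)\N)/S
      [2,3] "river" : S
  [3,5] NP   <
    [3,4] "from" : PP\N
    [4,5] "here" : NP\(PP\N)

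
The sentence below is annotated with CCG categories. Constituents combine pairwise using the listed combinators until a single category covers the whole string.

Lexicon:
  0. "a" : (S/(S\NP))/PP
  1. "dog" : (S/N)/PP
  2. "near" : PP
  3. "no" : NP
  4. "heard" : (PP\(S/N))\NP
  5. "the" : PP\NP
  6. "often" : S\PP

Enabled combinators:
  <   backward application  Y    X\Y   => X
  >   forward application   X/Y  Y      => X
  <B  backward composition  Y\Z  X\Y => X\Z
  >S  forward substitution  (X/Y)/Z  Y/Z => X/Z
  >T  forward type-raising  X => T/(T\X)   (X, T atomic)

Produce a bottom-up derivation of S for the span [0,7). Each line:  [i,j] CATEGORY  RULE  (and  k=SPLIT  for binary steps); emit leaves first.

[0,7] S   >
  [0,5] S/(S\NP)   >
    [0,1] "a" : (S/(S\NP))/PP
    [1,5] PP   <
      [1,3] S/N   >
        [1,2] "dog" : (S/N)/PP
        [2,3] "near" : PP
      [3,5] PP\(S/N)   <
        [3,4] "no" : NP
        [4,5] "heard" : (PP\(S/N))\NP
  [5,7] S\NP   <B
    [5,6] "the" : PP\NP
    [6,7] "often" : S\PP

[0,1] (S/(S\NP))/PP  lex  "a"
[1,2] (S/N)/PP  lex  "dog"
[2,3] PP  lex  "near"
[1,3] S/N  >  k=2
[3,4] NP  lex  "no"
[4,5] (PP\(S/N))\NP  lex  "heard"
[3,5] PP\(S/N)  <  k=4
[1,5] PP  <  k=3
[0,5] S/(S\NP)  >  k=1
[5,6] PP\NP  lex  "the"
[6,7] S\PP  lex  "often"
[5,7] S\NP  <B  k=6
[0,7] S  >  k=5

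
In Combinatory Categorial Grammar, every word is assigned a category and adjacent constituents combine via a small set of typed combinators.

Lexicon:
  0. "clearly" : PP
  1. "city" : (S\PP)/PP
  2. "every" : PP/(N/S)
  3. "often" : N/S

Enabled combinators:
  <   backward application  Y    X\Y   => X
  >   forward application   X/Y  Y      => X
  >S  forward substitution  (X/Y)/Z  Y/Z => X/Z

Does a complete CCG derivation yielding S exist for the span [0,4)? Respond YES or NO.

[0,4] S   <
  [0,1] "clearly" : PP
  [1,4] S\PP   >
    [1,2] "city" : (S\PP)/PP
    [2,4] PP   >
      [2,3] "every" : PP/(N/S)
      [3,4] "often" : N/S

YES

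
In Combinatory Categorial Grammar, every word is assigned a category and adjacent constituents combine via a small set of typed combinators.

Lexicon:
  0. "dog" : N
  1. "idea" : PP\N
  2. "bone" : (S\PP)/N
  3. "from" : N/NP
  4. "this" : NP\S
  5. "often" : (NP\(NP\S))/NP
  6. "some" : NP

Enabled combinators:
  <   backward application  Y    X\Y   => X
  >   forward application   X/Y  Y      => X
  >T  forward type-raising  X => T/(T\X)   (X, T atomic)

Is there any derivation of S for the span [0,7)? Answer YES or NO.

[0,7] S   <
  [0,2] PP   <
    [0,1] "dog" : N
    [1,2] "idea" : PP\N
  [2,7] S\PP   >
    [2,3] "bone" : (S\PP)/N
    [3,7] N   >
      [3,4] "from" : N/NP
      [4,7] NP   <
        [4,5] "this" : NP\S
        [5,7] NP\(NP\S)   >
          [5,6] "often" : (NP\(NP\S))/NP
          [6,7] "some" : NP

YES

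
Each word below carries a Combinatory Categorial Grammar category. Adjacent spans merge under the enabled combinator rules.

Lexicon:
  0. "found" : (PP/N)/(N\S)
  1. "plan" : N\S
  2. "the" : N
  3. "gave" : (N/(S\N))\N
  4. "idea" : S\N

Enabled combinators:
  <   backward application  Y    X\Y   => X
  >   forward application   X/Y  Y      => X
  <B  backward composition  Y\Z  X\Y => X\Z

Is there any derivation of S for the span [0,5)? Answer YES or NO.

(PP/N)/(N\S) N\S N (N/(S\N))\N S\N
CKY chart[0,5] = {PP}; S ∉ chart

NO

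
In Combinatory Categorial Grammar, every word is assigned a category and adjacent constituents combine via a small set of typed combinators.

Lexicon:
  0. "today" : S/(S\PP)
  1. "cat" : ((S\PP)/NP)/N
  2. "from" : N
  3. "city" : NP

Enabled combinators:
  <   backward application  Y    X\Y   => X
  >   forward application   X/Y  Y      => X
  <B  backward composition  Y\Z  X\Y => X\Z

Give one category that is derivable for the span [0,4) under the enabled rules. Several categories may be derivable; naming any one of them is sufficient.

[0,4] S   >
  [0,1] "today" : S/(S\PP)
  [1,4] S\PP   >
    [1,3] (S\PP)/NP   >
      [1,2] "cat" : ((S\PP)/NP)/N
      [2,3] "from" : N
    [3,4] "city" : NP

S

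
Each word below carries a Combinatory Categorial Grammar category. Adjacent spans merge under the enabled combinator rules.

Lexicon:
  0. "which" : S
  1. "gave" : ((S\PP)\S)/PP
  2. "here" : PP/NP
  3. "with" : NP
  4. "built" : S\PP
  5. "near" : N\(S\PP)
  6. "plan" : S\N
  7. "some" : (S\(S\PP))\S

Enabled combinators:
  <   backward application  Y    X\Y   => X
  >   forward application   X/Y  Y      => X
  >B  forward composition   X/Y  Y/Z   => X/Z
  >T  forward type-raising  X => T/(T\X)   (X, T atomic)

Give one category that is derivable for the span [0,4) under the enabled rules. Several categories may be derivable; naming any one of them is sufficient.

[0,8] S   <
  [0,4] S\PP   <
    [0,1] "which" : S
    [1,4] (S\PP)\S   >
      [1,2] "gave" : ((S\PP)\S)/PP
      [2,4] PP   >
        [2,3] "here" : PP/NP
        [3,4] "with" : NP
  [4,8] S\(S\PP)   <
    [4,7] S   <
      [4,6] N   <
        [4,5] "built" : S\PP
        [5,6] "near" : N\(S\PP)
      [6,7] "plan" : S\N
    [7,8] "some" : (S\(S\PP))\S

S\PP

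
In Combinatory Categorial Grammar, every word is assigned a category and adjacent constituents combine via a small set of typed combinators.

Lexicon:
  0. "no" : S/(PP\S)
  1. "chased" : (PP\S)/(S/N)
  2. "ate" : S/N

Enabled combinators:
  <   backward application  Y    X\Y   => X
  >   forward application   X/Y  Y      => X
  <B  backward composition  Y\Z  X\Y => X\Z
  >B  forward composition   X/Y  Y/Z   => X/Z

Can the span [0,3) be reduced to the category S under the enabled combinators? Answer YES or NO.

[0,3] S   >
  [0,1] "no" : S/(PP\S)
  [1,3] PP\S   >
    [1,2] "chased" : (PP\S)/(S/N)
    [2,3] "ate" : S/N

YES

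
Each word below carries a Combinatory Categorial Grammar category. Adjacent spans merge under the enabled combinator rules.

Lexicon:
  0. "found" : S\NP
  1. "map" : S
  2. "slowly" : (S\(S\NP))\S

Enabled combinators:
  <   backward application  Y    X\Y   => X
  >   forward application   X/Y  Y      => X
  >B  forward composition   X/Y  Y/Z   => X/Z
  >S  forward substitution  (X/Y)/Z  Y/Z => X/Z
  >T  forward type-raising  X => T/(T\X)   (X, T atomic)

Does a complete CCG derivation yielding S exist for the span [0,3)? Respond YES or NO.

[0,3] S   <
  [0,1] "found" : S\NP
  [1,3] S\(S\NP)   <
    [1,2] "map" : S
    [2,3] "slowly" : (S\(S\NP))\S

YES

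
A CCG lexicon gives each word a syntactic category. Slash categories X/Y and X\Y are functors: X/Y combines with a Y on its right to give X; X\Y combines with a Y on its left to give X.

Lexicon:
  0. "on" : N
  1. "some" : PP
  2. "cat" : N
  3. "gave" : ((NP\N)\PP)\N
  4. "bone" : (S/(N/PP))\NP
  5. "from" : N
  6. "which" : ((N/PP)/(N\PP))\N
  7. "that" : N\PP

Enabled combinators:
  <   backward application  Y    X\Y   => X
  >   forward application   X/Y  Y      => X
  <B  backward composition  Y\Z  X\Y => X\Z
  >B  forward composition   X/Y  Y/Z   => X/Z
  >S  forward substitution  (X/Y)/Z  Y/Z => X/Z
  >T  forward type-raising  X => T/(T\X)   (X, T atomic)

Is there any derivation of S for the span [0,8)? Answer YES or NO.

YES

[0,8] S   >
  [0,5] S/(N/PP)   <
    [0,4] NP   >
      [0,1] NP/(NP\N)   >T
        [0,1] "on" : N
      [1,4] NP\N   <
        [1,2] "some" : PP
        [2,4] (NP\N)\PP   <
          [2,3] "cat" : N
          [3,4] "gave" : ((NP\N)\PP)\N
    [4,5] "bone" : (S/(N/PP))\NP
  [5,8] N/PP   >
    [5,7] (N/PP)/(N\PP)   <
      [5,6] "from" : N
      [6,7] "which" : ((N/PP)/(N\PP))\N
    [7,8] "that" : N\PP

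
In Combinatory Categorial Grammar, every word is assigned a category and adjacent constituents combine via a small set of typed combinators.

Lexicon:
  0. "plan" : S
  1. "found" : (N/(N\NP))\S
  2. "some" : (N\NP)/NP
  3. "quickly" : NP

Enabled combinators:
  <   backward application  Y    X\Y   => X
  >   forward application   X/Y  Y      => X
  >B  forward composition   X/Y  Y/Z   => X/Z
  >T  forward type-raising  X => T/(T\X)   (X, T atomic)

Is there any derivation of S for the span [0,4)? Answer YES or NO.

S (N/(N\NP))\S (N\NP)/NP NP
CKY chart[0,4] = {N, N/(NP\NP), N/(N\N), NP/(NP\N), PP/(PP\N), S/(S\N)}; S ∉ chart

NO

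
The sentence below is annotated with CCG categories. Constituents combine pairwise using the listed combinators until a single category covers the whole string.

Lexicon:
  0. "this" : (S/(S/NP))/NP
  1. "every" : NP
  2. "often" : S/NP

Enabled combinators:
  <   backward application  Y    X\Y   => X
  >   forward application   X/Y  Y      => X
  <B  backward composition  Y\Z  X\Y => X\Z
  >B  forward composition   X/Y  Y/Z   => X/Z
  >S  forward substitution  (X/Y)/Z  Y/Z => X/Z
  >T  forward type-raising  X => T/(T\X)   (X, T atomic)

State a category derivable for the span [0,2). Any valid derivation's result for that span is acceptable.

S/(S/NP)

[0,3] S   >
  [0,2] S/(S/NP)   >
    [0,1] "this" : (S/(S/NP))/NP
    [1,2] "every" : NP
  [2,3] "often" : S/NP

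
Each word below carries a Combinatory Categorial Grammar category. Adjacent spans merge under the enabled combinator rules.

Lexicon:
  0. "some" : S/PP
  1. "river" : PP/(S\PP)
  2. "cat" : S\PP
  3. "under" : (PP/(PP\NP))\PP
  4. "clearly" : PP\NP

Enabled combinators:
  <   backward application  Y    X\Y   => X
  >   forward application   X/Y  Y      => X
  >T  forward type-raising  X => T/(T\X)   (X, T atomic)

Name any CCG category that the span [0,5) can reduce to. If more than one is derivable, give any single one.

[0,5] S   >
  [0,1] "some" : S/PP
  [1,5] PP   >
    [1,4] PP/(PP\NP)   <
      [1,3] PP   >
        [1,2] "river" : PP/(S\PP)
        [2,3] "cat" : S\PP
      [3,4] "under" : (PP/(PP\NP))\PP
    [4,5] "clearly" : PP\NP

S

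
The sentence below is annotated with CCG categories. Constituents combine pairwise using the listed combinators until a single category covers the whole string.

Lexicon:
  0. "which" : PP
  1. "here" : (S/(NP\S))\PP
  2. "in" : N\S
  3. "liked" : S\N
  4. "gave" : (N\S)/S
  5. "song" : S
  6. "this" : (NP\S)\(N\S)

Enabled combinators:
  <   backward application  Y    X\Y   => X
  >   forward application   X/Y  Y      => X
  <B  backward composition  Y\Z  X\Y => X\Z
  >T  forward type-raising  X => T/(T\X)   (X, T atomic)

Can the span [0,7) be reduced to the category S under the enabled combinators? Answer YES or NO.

YES

[0,7] S   >
  [0,2] S/(NP\S)   <
    [0,1] "which" : PP
    [1,2] "here" : (S/(NP\S))\PP
  [2,7] NP\S   <B
    [2,3] "in" : N\S
    [3,7] NP\N   <B
      [3,4] "liked" : S\N
      [4,7] NP\S   <
        [4,6] N\S   >
          [4,5] "gave" : (N\S)/S
          [5,6] "song" : S
        [6,7] "this" : (NP\S)\(N\S)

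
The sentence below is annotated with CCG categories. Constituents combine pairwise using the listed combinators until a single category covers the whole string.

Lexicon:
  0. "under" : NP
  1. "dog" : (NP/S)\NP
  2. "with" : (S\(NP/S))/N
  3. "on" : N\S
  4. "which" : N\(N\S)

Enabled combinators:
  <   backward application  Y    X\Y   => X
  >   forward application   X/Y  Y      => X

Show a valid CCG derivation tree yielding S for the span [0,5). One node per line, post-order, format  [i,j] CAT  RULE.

[0,5] S   <
  [0,2] NP/S   <
    [0,1] "under" : NP
    [1,2] "dog" : (NP/S)\NP
  [2,5] S\(NP/S)   >
    [2,3] "with" : (S\(NP/S))/N
    [3,5] N   <
      [3,4] "on" : N\S
      [4,5] "which" : N\(N\S)

[0,1] NP  lex  "under"
[1,2] (NP/S)\NP  lex  "dog"
[0,2] NP/S  <  k=1
[2,3] (S\(NP/S))/N  lex  "with"
[3,4] N\S  lex  "on"
[4,5] N\(N\S)  lex  "which"
[3,5] N  <  k=4
[2,5] S\(NP/S)  >  k=3
[0,5] S  <  k=2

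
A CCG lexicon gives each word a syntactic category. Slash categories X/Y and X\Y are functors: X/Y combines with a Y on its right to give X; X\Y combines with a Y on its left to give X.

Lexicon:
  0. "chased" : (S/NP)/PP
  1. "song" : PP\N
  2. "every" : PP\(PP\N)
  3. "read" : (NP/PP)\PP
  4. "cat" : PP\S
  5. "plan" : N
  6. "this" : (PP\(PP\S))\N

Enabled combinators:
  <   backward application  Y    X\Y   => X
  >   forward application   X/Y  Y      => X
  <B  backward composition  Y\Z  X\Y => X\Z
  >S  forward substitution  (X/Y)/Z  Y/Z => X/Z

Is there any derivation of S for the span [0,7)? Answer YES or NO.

[0,7] S   >
  [0,4] S/PP   >S
    [0,1] "chased" : (S/NP)/PP
    [1,4] NP/PP   <
      [1,3] PP   <
        [1,2] "song" : PP\N
        [2,3] "every" : PP\(PP\N)
      [3,4] "read" : (NP/PP)\PP
  [4,7] PP   <
    [4,5] "cat" : PP\S
    [5,7] PP\(PP\S)   <
      [5,6] "plan" : N
      [6,7] "this" : (PP\(PP\S))\N

YES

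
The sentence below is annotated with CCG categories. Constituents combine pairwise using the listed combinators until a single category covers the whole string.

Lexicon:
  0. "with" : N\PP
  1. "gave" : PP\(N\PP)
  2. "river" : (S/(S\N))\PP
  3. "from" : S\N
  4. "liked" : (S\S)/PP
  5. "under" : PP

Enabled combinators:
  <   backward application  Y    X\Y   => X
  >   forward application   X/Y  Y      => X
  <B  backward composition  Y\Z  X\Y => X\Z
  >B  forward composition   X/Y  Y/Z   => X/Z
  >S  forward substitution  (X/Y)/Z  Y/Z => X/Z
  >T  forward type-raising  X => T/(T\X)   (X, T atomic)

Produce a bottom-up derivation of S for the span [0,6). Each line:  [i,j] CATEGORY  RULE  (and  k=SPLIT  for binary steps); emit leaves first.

[0,6] S   >
  [0,3] S/(S\N)   <
    [0,2] PP   <
      [0,1] "with" : N\PP
      [1,2] "gave" : PP\(N\PP)
    [2,3] "river" : (S/(S\N))\PP
  [3,6] S\N   <B
    [3,4] "from" : S\N
    [4,6] S\S   >
      [4,5] "liked" : (S\S)/PP
      [5,6] "under" : PP

[0,1] N\PP  lex  "with"
[1,2] PP\(N\PP)  lex  "gave"
[0,2] PP  <  k=1
[2,3] (S/(S\N))\PP  lex  "river"
[0,3] S/(S\N)  <  k=2
[3,4] S\N  lex  "from"
[4,5] (S\S)/PP  lex  "liked"
[5,6] PP  lex  "under"
[4,6] S\S  >  k=5
[3,6] S\N  <B  k=4
[0,6] S  >  k=3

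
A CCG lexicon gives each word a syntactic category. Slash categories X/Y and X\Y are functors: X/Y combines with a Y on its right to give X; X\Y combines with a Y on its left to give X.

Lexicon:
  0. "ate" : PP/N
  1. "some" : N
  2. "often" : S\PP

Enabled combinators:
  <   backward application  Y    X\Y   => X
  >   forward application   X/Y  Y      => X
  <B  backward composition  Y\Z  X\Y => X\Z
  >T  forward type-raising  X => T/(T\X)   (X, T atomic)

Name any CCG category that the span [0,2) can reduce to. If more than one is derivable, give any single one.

PP

[0,3] S   <
  [0,2] PP   >
    [0,1] "ate" : PP/N
    [1,2] "some" : N
  [2,3] "often" : S\PP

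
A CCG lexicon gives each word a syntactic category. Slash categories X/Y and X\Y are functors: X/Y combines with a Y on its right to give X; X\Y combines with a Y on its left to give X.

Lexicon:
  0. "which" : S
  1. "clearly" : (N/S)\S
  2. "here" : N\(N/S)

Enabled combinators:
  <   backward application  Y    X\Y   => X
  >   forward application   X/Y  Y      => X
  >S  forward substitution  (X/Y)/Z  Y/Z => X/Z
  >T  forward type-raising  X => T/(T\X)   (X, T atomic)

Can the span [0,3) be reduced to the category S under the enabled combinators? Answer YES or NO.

S (N/S)\S N\(N/S)
CKY chart[0,3] = {N, N/(N\N), NP/(NP\N), PP/(PP\N), S/(S\N)}; S ∉ chart

NO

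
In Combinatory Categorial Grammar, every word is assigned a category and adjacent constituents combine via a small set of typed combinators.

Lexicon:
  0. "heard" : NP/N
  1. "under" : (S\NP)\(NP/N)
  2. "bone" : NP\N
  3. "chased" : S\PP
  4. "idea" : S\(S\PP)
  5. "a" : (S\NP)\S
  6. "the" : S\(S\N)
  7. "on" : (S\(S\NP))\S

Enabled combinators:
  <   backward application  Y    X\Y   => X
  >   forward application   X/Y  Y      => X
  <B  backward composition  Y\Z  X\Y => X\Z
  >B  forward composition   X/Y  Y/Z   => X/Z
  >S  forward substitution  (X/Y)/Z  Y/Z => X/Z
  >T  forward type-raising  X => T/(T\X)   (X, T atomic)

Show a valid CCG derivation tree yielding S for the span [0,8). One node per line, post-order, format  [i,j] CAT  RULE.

[0,8] S   <
  [0,2] S\NP   <
    [0,1] "heard" : NP/N
    [1,2] "under" : (S\NP)\(NP/N)
  [2,8] S\(S\NP)   <
    [2,7] S   <
      [2,6] S\N   <B
        [2,3] "bone" : NP\N
        [3,6] S\NP   <
          [3,5] S   <
            [3,4] "chased" : S\PP
            [4,5] "idea" : S\(S\PP)
          [5,6] "a" : (S\NP)\S
      [6,7] "the" : S\(S\N)
    [7,8] "on" : (S\(S\NP))\S

[0,1] NP/N  lex  "heard"
[1,2] (S\NP)\(NP/N)  lex  "under"
[0,2] S\NP  <  k=1
[2,3] NP\N  lex  "bone"
[3,4] S\PP  lex  "chased"
[4,5] S\(S\PP)  lex  "idea"
[3,5] S  <  k=4
[5,6] (S\NP)\S  lex  "a"
[3,6] S\NP  <  k=5
[2,6] S\N  <B  k=3
[6,7] S\(S\N)  lex  "the"
[2,7] S  <  k=6
[7,8] (S\(S\NP))\S  lex  "on"
[2,8] S\(S\NP)  <  k=7
[0,8] S  <  k=2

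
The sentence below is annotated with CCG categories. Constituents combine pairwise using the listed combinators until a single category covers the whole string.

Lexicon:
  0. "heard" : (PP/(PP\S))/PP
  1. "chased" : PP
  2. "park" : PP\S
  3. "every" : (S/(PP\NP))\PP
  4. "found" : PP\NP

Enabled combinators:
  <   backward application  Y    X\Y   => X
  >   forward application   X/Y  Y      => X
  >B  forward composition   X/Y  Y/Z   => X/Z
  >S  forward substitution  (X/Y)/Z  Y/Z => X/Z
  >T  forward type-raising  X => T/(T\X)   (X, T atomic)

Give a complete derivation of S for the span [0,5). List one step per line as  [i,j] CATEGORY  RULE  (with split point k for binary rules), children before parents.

[0,5] S   >
  [0,4] S/(PP\NP)   <
    [0,3] PP   >
      [0,2] PP/(PP\S)   >
        [0,1] "heard" : (PP/(PP\S))/PP
        [1,2] "chased" : PP
      [2,3] "park" : PP\S
    [3,4] "every" : (S/(PP\NP))\PP
  [4,5] "found" : PP\NP

[0,1] (PP/(PP\S))/PP  lex  "heard"
[1,2] PP  lex  "chased"
[0,2] PP/(PP\S)  >  k=1
[2,3] PP\S  lex  "park"
[0,3] PP  >  k=2
[3,4] (S/(PP\NP))\PP  lex  "every"
[0,4] S/(PP\NP)  <  k=3
[4,5] PP\NP  lex  "found"
[0,5] S  >  k=4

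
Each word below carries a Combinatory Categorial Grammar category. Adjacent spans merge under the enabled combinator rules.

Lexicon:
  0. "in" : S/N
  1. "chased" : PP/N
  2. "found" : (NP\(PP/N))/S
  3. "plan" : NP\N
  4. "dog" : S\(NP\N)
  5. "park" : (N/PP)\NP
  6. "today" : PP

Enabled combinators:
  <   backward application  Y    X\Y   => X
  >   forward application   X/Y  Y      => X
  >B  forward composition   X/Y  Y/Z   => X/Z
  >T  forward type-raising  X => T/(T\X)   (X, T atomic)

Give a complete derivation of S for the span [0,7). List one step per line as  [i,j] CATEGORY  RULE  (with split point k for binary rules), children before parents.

[0,7] S   >
  [0,1] "in" : S/N
  [1,7] N   >
    [1,6] N/PP   <
      [1,5] NP   <
        [1,2] "chased" : PP/N
        [2,5] NP\(PP/N)   >
          [2,3] "found" : (NP\(PP/N))/S
          [3,5] S   <
            [3,4] "plan" : NP\N
            [4,5] "dog" : S\(NP\N)
      [5,6] "park" : (N/PP)\NP
    [6,7] "today" : PP

[0,1] S/N  lex  "in"
[1,2] PP/N  lex  "chased"
[2,3] (NP\(PP/N))/S  lex  "found"
[3,4] NP\N  lex  "plan"
[4,5] S\(NP\N)  lex  "dog"
[3,5] S  <  k=4
[2,5] NP\(PP/N)  >  k=3
[1,5] NP  <  k=2
[5,6] (N/PP)\NP  lex  "park"
[1,6] N/PP  <  k=5
[6,7] PP  lex  "today"
[1,7] N  >  k=6
[0,7] S  >  k=1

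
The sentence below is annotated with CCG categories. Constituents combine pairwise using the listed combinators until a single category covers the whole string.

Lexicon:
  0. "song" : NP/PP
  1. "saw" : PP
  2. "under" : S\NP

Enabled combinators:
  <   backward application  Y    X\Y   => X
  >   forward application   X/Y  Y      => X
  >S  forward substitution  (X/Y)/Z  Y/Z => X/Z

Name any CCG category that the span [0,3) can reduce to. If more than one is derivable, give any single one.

[0,3] S   <
  [0,2] NP   >
    [0,1] "song" : NP/PP
    [1,2] "saw" : PP
  [2,3] "under" : S\NP

S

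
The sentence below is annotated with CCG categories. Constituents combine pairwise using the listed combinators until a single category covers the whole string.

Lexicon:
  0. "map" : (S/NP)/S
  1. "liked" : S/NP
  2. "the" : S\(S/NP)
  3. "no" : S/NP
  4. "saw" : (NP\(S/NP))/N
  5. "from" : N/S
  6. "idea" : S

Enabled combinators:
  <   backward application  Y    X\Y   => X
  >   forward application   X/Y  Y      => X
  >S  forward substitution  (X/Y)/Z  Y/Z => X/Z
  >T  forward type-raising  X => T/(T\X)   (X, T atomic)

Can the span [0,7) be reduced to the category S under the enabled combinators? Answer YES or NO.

[0,7] S   >
  [0,3] S/NP   >
    [0,1] "map" : (S/NP)/S
    [1,3] S   <
      [1,2] "liked" : S/NP
      [2,3] "the" : S\(S/NP)
  [3,7] NP   <
    [3,4] "no" : S/NP
    [4,7] NP\(S/NP)   >
      [4,5] "saw" : (NP\(S/NP))/N
      [5,7] N   >
        [5,6] "from" : N/S
        [6,7] "idea" : S

YES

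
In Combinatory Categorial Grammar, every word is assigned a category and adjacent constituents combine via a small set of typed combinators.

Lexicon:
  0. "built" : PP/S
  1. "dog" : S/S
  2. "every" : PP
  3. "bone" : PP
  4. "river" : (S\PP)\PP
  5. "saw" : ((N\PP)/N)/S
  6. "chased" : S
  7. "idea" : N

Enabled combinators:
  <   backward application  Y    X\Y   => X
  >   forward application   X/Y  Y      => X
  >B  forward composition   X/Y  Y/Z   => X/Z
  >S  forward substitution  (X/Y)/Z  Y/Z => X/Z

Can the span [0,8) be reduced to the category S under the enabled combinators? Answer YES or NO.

PP/S S/S PP PP (S\PP)\PP ((N\PP)/N)/S S N
CKY chart[0,8] = {N}; S ∉ chart

NO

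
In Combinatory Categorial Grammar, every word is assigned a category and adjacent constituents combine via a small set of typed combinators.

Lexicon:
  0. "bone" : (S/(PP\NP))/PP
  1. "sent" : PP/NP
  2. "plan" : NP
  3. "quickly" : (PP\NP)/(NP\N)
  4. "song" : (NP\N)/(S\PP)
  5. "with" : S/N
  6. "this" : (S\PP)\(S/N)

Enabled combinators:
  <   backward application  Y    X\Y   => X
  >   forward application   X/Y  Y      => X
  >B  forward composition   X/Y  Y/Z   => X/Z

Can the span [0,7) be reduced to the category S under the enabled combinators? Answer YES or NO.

YES

[0,7] S   >
  [0,3] S/(PP\NP)   >
    [0,1] "bone" : (S/(PP\NP))/PP
    [1,3] PP   >
      [1,2] "sent" : PP/NP
      [2,3] "plan" : NP
  [3,7] PP\NP   >
    [3,4] "quickly" : (PP\NP)/(NP\N)
    [4,7] NP\N   >
      [4,5] "song" : (NP\N)/(S\PP)
      [5,7] S\PP   <
        [5,6] "with" : S/N
        [6,7] "this" : (S\PP)\(S/N)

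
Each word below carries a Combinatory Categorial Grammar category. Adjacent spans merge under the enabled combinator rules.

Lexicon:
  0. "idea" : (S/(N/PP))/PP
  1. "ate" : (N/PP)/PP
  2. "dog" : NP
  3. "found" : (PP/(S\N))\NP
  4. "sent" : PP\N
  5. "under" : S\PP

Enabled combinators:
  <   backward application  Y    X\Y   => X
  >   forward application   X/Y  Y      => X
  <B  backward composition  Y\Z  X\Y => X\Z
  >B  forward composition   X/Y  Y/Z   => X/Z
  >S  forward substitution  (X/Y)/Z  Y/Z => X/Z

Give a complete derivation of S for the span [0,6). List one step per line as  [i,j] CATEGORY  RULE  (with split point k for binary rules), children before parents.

[0,1] (S/(N/PP))/PP  lex  "idea"
[1,2] (N/PP)/PP  lex  "ate"
[0,2] S/PP  >S  k=1
[2,3] NP  lex  "dog"
[3,4] (PP/(S\N))\NP  lex  "found"
[2,4] PP/(S\N)  <  k=3
[4,5] PP\N  lex  "sent"
[5,6] S\PP  lex  "under"
[4,6] S\N  <B  k=5
[2,6] PP  >  k=4
[0,6] S  >  k=2

[0,6] S   >
  [0,2] S/PP   >S
    [0,1] "idea" : (S/(N/PP))/PP
    [1,2] "ate" : (N/PP)/PP
  [2,6] PP   >
    [2,4] PP/(S\N)   <
      [2,3] "dog" : NP
      [3,4] "found" : (PP/(S\N))\NP
    [4,6] S\N   <B
      [4,5] "sent" : PP\N
      [5,6] "under" : S\PP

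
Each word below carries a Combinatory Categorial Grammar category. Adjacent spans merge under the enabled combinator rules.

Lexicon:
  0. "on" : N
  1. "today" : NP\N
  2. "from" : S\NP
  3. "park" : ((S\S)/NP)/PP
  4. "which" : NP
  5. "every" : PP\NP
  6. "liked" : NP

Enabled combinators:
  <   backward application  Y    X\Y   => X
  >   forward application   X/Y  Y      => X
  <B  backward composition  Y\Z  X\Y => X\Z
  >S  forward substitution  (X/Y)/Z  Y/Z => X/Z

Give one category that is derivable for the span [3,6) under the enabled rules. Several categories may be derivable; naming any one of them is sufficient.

[0,7] S   <
  [0,1] "on" : N
  [1,7] S\N   <B
    [1,3] S\N   <B
      [1,2] "today" : NP\N
      [2,3] "from" : S\NP
    [3,7] S\S   >
      [3,6] (S\S)/NP   >
        [3,4] "park" : ((S\S)/NP)/PP
        [4,6] PP   <
          [4,5] "which" : NP
          [5,6] "every" : PP\NP
      [6,7] "liked" : NP

(S\S)/NP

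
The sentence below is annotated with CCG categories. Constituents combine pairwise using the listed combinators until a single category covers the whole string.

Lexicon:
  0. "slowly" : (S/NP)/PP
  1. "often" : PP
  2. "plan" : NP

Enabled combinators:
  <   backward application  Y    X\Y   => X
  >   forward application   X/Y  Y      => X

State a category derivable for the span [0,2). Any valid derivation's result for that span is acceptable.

S/NP

[0,3] S   >
  [0,2] S/NP   >
    [0,1] "slowly" : (S/NP)/PP
    [1,2] "often" : PP
  [2,3] "plan" : NP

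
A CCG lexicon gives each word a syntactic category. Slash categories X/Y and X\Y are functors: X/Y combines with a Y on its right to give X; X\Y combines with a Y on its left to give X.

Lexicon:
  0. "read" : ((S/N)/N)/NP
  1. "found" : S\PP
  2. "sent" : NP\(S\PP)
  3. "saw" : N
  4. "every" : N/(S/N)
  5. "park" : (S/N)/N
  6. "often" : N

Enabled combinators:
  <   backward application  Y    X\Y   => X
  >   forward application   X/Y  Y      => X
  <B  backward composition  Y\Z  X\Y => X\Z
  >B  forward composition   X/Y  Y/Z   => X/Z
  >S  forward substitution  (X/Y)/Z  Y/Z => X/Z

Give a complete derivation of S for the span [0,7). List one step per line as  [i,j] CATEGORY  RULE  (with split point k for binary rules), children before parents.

[0,1] ((S/N)/N)/NP  lex  "read"
[1,2] S\PP  lex  "found"
[2,3] NP\(S\PP)  lex  "sent"
[1,3] NP  <  k=2
[0,3] (S/N)/N  >  k=1
[3,4] N  lex  "saw"
[0,4] S/N  >  k=3
[4,5] N/(S/N)  lex  "every"
[5,6] (S/N)/N  lex  "park"
[6,7] N  lex  "often"
[5,7] S/N  >  k=6
[4,7] N  >  k=5
[0,7] S  >  k=4

[0,7] S   >
  [0,4] S/N   >
    [0,3] (S/N)/N   >
      [0,1] "read" : ((S/N)/N)/NP
      [1,3] NP   <
        [1,2] "found" : S\PP
        [2,3] "sent" : NP\(S\PP)
    [3,4] "saw" : N
  [4,7] N   >
    [4,5] "every" : N/(S/N)
    [5,7] S/N   >
      [5,6] "park" : (S/N)/N
      [6,7] "often" : N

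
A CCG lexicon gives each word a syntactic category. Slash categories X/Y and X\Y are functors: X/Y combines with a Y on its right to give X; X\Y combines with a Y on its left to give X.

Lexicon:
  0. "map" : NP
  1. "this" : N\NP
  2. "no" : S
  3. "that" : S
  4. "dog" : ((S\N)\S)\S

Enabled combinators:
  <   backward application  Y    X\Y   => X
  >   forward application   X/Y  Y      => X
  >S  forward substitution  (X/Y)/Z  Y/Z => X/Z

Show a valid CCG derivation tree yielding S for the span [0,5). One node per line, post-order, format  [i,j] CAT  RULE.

[0,5] S   <
  [0,2] N   <
    [0,1] "map" : NP
    [1,2] "this" : N\NP
  [2,5] S\N   <
    [2,3] "no" : S
    [3,5] (S\N)\S   <
      [3,4] "that" : S
      [4,5] "dog" : ((S\N)\S)\S

[0,1] NP  lex  "map"
[1,2] N\NP  lex  "this"
[0,2] N  <  k=1
[2,3] S  lex  "no"
[3,4] S  lex  "that"
[4,5] ((S\N)\S)\S  lex  "dog"
[3,5] (S\N)\S  <  k=4
[2,5] S\N  <  k=3
[0,5] S  <  k=2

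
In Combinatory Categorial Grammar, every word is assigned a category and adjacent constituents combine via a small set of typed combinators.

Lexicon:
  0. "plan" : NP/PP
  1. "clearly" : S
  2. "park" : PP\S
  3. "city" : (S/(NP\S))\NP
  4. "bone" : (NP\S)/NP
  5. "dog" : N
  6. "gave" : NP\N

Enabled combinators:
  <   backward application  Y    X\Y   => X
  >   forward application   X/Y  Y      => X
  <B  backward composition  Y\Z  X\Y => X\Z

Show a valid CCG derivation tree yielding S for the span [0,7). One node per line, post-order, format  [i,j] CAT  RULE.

[0,7] S   >
  [0,4] S/(NP\S)   <
    [0,3] NP   >
      [0,1] "plan" : NP/PP
      [1,3] PP   <
        [1,2] "clearly" : S
        [2,3] "park" : PP\S
    [3,4] "city" : (S/(NP\S))\NP
  [4,7] NP\S   >
    [4,5] "bone" : (NP\S)/NP
    [5,7] NP   <
      [5,6] "dog" : N
      [6,7] "gave" : NP\N

[0,1] NP/PP  lex  "plan"
[1,2] S  lex  "clearly"
[2,3] PP\S  lex  "park"
[1,3] PP  <  k=2
[0,3] NP  >  k=1
[3,4] (S/(NP\S))\NP  lex  "city"
[0,4] S/(NP\S)  <  k=3
[4,5] (NP\S)/NP  lex  "bone"
[5,6] N  lex  "dog"
[6,7] NP\N  lex  "gave"
[5,7] NP  <  k=6
[4,7] NP\S  >  k=5
[0,7] S  >  k=4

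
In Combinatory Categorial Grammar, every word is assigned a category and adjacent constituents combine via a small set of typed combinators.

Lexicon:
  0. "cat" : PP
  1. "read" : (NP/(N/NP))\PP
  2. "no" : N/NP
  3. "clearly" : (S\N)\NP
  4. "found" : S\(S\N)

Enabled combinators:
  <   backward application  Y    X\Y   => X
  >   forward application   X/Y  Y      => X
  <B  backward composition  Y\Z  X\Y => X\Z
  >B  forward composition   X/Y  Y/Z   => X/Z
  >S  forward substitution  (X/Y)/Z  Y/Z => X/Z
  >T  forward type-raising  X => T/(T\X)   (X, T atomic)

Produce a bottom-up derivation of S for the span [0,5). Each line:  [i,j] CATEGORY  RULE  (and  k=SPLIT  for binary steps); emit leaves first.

[0,5] S   <
  [0,4] S\N   <
    [0,3] NP   >
      [0,2] NP/(N/NP)   <
        [0,1] "cat" : PP
        [1,2] "read" : (NP/(N/NP))\PP
      [2,3] "no" : N/NP
    [3,4] "clearly" : (S\N)\NP
  [4,5] "found" : S\(S\N)

[0,1] PP  lex  "cat"
[1,2] (NP/(N/NP))\PP  lex  "read"
[0,2] NP/(N/NP)  <  k=1
[2,3] N/NP  lex  "no"
[0,3] NP  >  k=2
[3,4] (S\N)\NP  lex  "clearly"
[0,4] S\N  <  k=3
[4,5] S\(S\N)  lex  "found"
[0,5] S  <  k=4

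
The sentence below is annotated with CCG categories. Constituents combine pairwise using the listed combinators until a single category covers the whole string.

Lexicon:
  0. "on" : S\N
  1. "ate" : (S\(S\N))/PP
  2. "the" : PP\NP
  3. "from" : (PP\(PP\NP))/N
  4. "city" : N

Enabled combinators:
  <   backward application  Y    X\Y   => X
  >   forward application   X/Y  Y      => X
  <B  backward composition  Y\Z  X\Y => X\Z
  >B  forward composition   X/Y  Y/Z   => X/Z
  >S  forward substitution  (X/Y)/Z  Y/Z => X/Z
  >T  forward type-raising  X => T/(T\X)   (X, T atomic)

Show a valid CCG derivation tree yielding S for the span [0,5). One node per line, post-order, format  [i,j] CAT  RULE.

[0,5] S   <
  [0,1] "on" : S\N
  [1,5] S\(S\N)   >
    [1,2] "ate" : (S\(S\N))/PP
    [2,5] PP   <
      [2,3] "the" : PP\NP
      [3,5] PP\(PP\NP)   >
        [3,4] "from" : (PP\(PP\NP))/N
        [4,5] "city" : N

[0,1] S\N  lex  "on"
[1,2] (S\(S\N))/PP  lex  "ate"
[2,3] PP\NP  lex  "the"
[3,4] (PP\(PP\NP))/N  lex  "from"
[4,5] N  lex  "city"
[3,5] PP\(PP\NP)  >  k=4
[2,5] PP  <  k=3
[1,5] S\(S\N)  >  k=2
[0,5] S  <  k=1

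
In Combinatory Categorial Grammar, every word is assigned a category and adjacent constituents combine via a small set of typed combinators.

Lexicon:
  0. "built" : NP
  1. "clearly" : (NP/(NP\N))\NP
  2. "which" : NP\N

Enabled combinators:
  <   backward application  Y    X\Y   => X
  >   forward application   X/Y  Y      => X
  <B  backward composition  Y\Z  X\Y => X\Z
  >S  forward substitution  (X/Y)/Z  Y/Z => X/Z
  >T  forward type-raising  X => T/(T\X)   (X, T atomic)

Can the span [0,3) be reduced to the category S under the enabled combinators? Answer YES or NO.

NO

NP (NP/(NP\N))\NP NP\N
CKY chart[0,3] = {N/(N\NP), NP, NP/(NP\NP), PP/(PP\NP), S/(S\NP)}; S ∉ chart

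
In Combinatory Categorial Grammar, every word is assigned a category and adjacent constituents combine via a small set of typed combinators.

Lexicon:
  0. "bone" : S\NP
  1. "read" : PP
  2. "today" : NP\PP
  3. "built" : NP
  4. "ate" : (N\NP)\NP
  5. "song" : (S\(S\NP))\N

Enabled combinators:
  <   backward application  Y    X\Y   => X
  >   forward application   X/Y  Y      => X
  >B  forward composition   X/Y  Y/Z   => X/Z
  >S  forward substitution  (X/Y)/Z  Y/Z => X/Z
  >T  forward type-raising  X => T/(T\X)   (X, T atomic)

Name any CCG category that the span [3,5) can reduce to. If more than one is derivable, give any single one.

N\NP

[0,6] S   <
  [0,1] "bone" : S\NP
  [1,6] S\(S\NP)   <
    [1,5] N   <
      [1,3] NP   <
        [1,2] "read" : PP
        [2,3] "today" : NP\PP
      [3,5] N\NP   <
        [3,4] "built" : NP
        [4,5] "ate" : (N\NP)\NP
    [5,6] "song" : (S\(S\NP))\N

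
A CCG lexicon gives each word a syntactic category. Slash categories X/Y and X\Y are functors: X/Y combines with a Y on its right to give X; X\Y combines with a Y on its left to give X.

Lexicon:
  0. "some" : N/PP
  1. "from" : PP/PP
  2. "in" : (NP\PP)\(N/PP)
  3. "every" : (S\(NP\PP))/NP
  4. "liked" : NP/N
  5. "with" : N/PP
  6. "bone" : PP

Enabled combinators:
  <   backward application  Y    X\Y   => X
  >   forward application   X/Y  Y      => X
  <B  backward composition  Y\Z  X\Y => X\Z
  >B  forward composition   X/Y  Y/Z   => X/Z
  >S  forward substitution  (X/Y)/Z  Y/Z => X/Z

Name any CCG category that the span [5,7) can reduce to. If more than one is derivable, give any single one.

[0,7] S   <
  [0,3] NP\PP   <
    [0,2] N/PP   >B
      [0,1] "some" : N/PP
      [1,2] "from" : PP/PP
    [2,3] "in" : (NP\PP)\(N/PP)
  [3,7] S\(NP\PP)   >
    [3,4] "every" : (S\(NP\PP))/NP
    [4,7] NP   >
      [4,5] "liked" : NP/N
      [5,7] N   >
        [5,6] "with" : N/PP
        [6,7] "bone" : PP

N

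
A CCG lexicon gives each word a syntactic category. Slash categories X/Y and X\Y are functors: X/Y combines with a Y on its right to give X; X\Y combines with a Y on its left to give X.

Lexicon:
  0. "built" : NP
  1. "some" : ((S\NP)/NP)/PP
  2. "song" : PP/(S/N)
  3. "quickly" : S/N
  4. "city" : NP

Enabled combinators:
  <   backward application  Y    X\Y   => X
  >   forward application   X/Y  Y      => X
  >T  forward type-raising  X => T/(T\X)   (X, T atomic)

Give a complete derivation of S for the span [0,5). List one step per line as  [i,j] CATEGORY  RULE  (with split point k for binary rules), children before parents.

[0,1] NP  lex  "built"
[1,2] ((S\NP)/NP)/PP  lex  "some"
[2,3] PP/(S/N)  lex  "song"
[3,4] S/N  lex  "quickly"
[2,4] PP  >  k=3
[1,4] (S\NP)/NP  >  k=2
[4,5] NP  lex  "city"
[1,5] S\NP  >  k=4
[0,5] S  <  k=1

[0,5] S   <
  [0,1] "built" : NP
  [1,5] S\NP   >
    [1,4] (S\NP)/NP   >
      [1,2] "some" : ((S\NP)/NP)/PP
      [2,4] PP   >
        [2,3] "song" : PP/(S/N)
        [3,4] "quickly" : S/N
    [4,5] "city" : NP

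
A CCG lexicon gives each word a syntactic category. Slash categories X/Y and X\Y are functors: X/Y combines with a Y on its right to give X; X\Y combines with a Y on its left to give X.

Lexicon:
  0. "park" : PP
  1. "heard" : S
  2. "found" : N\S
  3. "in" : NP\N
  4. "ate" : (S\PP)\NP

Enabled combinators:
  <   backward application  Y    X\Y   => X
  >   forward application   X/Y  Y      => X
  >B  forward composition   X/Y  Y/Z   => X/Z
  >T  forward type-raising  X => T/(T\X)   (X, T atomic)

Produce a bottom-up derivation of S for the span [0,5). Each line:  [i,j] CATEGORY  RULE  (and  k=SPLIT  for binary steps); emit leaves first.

[0,1] PP  lex  "park"
[1,2] S  lex  "heard"
[2,3] N\S  lex  "found"
[1,3] N  <  k=2
[3,4] NP\N  lex  "in"
[1,4] NP  <  k=3
[4,5] (S\PP)\NP  lex  "ate"
[1,5] S\PP  <  k=4
[0,5] S  <  k=1

[0,5] S   <
  [0,1] "park" : PP
  [1,5] S\PP   <
    [1,4] NP   <
      [1,3] N   <
        [1,2] "heard" : S
        [2,3] "found" : N\S
      [3,4] "in" : NP\N
    [4,5] "ate" : (S\PP)\NP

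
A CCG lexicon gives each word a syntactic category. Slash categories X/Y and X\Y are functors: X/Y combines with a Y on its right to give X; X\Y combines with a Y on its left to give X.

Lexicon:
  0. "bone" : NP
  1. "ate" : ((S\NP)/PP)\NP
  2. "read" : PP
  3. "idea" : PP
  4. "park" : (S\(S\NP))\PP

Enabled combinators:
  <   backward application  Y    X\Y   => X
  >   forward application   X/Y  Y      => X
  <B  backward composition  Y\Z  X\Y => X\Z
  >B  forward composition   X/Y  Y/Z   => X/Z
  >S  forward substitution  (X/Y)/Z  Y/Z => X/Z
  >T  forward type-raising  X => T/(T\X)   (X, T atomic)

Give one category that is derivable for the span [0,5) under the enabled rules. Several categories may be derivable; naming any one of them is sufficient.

[0,5] S   <
  [0,3] S\NP   >
    [0,2] (S\NP)/PP   <
      [0,1] "bone" : NP
      [1,2] "ate" : ((S\NP)/PP)\NP
    [2,3] "read" : PP
  [3,5] S\(S\NP)   <
    [3,4] "idea" : PP
    [4,5] "park" : (S\(S\NP))\PP

S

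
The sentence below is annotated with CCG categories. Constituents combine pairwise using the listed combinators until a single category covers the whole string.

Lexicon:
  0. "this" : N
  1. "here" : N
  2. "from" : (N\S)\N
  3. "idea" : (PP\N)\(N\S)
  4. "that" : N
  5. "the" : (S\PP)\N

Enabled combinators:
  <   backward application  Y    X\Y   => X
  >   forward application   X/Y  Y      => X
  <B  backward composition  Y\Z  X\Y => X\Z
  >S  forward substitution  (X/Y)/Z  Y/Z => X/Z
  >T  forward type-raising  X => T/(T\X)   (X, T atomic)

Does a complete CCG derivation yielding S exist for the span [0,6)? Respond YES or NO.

YES

[0,6] S   >
  [0,1] S/(S\N)   >T
    [0,1] "this" : N
  [1,6] S\N   <B
    [1,4] PP\N   <
      [1,3] N\S   <
        [1,2] "here" : N
        [2,3] "from" : (N\S)\N
      [3,4] "idea" : (PP\N)\(N\S)
    [4,6] S\PP   <
      [4,5] "that" : N
      [5,6] "the" : (S\PP)\N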